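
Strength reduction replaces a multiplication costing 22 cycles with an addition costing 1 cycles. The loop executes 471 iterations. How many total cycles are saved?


Per-iteration saving = 22 - 1 = 21
Total saved = 471 * 21 = 9891

9891


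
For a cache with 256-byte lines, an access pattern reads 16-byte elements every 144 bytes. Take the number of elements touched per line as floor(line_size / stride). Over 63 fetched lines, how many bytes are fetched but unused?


Elements per line = floor(256 / 144) = 1
Bytes used per line = 1 * 16 = 16
Wasted per line = 256 - 16 = 240
Total wasted = 240 * 63 = 15120

15120


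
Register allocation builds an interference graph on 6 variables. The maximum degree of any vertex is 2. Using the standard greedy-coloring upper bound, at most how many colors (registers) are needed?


Greedy coloring never needs more than (max_degree + 1) colors: when coloring a vertex, at most max_degree neighbors are already colored.
Upper bound = 2 + 1 = 3

3


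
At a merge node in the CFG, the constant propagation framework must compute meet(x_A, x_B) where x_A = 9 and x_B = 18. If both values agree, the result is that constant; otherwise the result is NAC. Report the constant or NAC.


Meet operation: if both paths give the same constant, result is that constant; if they differ, result is NAC (not-a-constant).
Path A: 9, Path B: 18 -> differ
Result: not-a-constant -> NAC

NAC


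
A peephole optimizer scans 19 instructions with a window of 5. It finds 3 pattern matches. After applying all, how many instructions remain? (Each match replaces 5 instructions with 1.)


Each match removes 4 instructions.
Total removed = 3 * 4 = 12
Remaining = 19 - 12 = 7

7


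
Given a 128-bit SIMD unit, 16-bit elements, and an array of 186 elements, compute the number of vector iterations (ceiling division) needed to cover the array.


Width = 128 / 16 = 8 elements per vector op
Iterations = ceil(186 / 8) = 24

24


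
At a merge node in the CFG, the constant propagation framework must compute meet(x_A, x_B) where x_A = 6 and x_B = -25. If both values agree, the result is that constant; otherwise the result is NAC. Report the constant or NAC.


Meet operation: if both paths give the same constant, result is that constant; if they differ, result is NAC (not-a-constant).
Path A: 6, Path B: -25 -> differ
Result: not-a-constant -> NAC

NAC


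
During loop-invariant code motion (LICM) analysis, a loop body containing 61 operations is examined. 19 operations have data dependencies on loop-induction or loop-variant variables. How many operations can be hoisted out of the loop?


Invariant candidates = total - loop-dependent
= 61 - 19 = 42

42


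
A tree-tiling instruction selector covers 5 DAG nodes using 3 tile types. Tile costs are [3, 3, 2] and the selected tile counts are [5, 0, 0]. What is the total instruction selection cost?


Total cost = sum(count_i * cost_i)
= 5*3 + 0*3 + 0*2
= 15

15


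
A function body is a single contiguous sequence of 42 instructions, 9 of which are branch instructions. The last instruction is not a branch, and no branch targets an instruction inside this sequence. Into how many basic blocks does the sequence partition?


With no in-sequence branch targets, the leaders are the first instruction plus the instruction after each branch.
Number of basic blocks = branches + 1
= 9 + 1 = 10

10


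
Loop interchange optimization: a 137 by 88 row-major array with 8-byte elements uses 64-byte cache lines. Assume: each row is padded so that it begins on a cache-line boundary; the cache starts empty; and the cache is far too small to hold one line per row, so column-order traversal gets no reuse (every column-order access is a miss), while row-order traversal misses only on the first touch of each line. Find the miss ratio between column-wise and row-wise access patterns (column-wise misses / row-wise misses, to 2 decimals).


Each row occupies 88 * 8 = 704 bytes and starts on a line boundary, so it spans ceil(704 / 64) = 11 cache lines.
Row-major traversal misses (one per line touched): 137 * ceil(88 * 8 / 64) = 1507
Column-major traversal misses (no reuse, every access misses): 137 * 88 = 12056
Ratio = 12056 / 1507 = 8.0

8.0


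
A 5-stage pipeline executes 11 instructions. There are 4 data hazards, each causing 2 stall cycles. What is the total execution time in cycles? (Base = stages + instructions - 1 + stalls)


Base cycles = 5 + 11 - 1 = 15
Total stalls = 4 * 2 = 8
Total = 15 + 8 = 23

23


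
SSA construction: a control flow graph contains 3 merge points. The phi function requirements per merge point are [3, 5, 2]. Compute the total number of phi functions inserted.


Total phi functions = sum of phi functions at each join node
= 3 + 5 + 2 = 10

10


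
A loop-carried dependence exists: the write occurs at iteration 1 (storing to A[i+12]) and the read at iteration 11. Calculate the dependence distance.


Distance = read iteration - write iteration
= 11 - 1 = 10

10


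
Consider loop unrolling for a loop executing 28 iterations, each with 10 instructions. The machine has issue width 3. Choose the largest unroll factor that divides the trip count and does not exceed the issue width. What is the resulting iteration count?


Largest divisor of 28 <= 3 is 2
New iterations = 28 / 2 = 14

14


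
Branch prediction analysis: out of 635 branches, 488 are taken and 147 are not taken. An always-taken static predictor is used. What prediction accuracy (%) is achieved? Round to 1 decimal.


Predictor: always-taken
Correct predictions = 488
Accuracy = 488 / 635 * 100 = 76.9%

76.9


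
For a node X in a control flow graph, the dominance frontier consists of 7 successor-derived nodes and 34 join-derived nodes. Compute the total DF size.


DF(X) = direct successor contributions + join point contributions
= 7 + 34 = 41

41


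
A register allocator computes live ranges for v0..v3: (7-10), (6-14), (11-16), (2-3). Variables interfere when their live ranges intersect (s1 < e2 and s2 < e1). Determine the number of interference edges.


Check all pairs for overlapping intervals.
Two intervals (s1,e1) and (s2,e2) overlap if s1 < e2 and s2 < e1.
v0 (7-10) vs v1..v3: overlaps v1 -> 1
v1 (6-14) vs v2..v3: overlaps v2 -> 1
v2 (11-16) vs v3: overlaps none -> 0
Total overlapping pairs = 1 + 1 + 0 = 2

2


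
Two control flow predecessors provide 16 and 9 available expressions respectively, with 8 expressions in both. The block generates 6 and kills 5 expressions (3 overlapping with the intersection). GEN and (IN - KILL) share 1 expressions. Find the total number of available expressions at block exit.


IN = intersection of predecessors = 8
IN - KILL = 8 - 3 = 5
|OUT| = |GEN| + |IN - KILL| - |GEN ∩ (IN - KILL)| = 6 + 5 - 1 = 10

10


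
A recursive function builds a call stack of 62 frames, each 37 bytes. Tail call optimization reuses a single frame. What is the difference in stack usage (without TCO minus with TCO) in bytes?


Without TCO: 62 * 37 = 2294 bytes
With TCO: reuse 1 frame = 37 bytes
Savings = 2294 - 37 = 2257

2257


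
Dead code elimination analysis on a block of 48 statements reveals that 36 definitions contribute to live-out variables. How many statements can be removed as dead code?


Dead code = total statements - live definitions
= 48 - 36 = 12

12


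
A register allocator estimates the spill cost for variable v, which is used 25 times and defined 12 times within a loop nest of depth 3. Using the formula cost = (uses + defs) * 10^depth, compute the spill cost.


uses + defs = 25 + 12 = 37
10^3 = 1000
Spill cost = 37 * 1000 = 37000

37000


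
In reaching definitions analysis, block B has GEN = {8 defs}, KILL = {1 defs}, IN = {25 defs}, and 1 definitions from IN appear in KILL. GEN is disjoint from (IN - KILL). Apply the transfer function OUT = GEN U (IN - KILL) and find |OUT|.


IN - KILL: 25 - 1 = 24 surviving definitions
OUT = GEN + surviving = 8 + 24 = 32

32


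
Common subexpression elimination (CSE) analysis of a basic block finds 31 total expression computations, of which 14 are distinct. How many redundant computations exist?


CSE count = total expressions - unique expressions
= 31 - 14 = 17

17


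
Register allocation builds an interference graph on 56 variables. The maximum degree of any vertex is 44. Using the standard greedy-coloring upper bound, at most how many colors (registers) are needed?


Greedy coloring never needs more than (max_degree + 1) colors: when coloring a vertex, at most max_degree neighbors are already colored.
Upper bound = 44 + 1 = 45

45


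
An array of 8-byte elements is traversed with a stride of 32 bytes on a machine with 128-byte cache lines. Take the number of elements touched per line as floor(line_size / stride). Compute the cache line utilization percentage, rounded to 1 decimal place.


Elements per cache line = floor(128 / 32) = 4
Bytes used = 4 * 8 = 32
Utilization = 32 / 128 * 100 = 25.0%

25.0


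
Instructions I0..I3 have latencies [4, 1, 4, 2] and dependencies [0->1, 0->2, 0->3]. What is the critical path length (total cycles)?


Compute longest path through dependency graph: dist(Ik) = max over predecessors of dist + latency(Ik).
dist(I0) = latency 4 = 4
dist(I1) = dist(I0) + 1 = 4 + 1 = 5
dist(I2) = dist(I0) + 4 = 4 + 4 = 8
dist(I3) = dist(I0) + 2 = 4 + 2 = 6
Critical path = max dist = 8

8


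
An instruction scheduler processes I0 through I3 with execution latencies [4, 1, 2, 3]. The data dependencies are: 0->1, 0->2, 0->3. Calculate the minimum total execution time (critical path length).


Compute longest path through dependency graph: dist(Ik) = max over predecessors of dist + latency(Ik).
dist(I0) = latency 4 = 4
dist(I1) = dist(I0) + 1 = 4 + 1 = 5
dist(I2) = dist(I0) + 2 = 4 + 2 = 6
dist(I3) = dist(I0) + 3 = 4 + 3 = 7
Critical path = max dist = 7

7


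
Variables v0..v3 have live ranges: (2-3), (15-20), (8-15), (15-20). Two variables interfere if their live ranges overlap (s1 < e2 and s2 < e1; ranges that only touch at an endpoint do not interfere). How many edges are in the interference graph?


Check all pairs for overlapping intervals.
Two intervals (s1,e1) and (s2,e2) overlap if s1 < e2 and s2 < e1.
v0 (2-3) vs v1..v3: overlaps none -> 0
v1 (15-20) vs v2..v3: overlaps v3 -> 1
v2 (8-15) vs v3: overlaps none -> 0
Total overlapping pairs = 0 + 1 + 0 = 1

1


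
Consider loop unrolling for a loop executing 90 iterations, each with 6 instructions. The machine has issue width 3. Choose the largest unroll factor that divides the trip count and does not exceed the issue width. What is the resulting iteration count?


Largest divisor of 90 <= 3 is 3
New iterations = 90 / 3 = 30

30


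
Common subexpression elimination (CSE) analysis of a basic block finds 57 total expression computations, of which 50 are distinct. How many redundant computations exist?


CSE count = total expressions - unique expressions
= 57 - 50 = 7

7


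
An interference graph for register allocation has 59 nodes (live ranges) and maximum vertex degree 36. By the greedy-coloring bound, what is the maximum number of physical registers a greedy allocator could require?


Greedy coloring never needs more than (max_degree + 1) colors: when coloring a vertex, at most max_degree neighbors are already colored.
Upper bound = 36 + 1 = 37

37


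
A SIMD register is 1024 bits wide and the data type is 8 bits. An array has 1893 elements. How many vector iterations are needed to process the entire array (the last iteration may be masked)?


Width = 1024 / 8 = 128 elements per vector op
Iterations = ceil(1893 / 128) = 15

15


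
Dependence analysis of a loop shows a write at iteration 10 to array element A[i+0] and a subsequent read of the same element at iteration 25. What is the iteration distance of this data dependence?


Distance = read iteration - write iteration
= 25 - 10 = 15

15


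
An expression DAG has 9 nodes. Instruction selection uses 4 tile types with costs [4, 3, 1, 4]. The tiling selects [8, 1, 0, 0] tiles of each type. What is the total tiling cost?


Total cost = sum(count_i * cost_i)
= 8*4 + 1*3 + 0*1 + 0*4
= 35

35


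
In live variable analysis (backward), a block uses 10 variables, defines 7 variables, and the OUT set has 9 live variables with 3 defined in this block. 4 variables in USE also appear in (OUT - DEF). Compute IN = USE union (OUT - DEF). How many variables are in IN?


OUT - DEF: 9 - 3 = 6
|IN| = |USE| + |OUT - DEF| - |USE ∩ (OUT - DEF)| = 10 + 6 - 4 = 12

12


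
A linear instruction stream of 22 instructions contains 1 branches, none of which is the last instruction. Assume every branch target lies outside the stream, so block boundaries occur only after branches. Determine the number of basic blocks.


With no in-sequence branch targets, the leaders are the first instruction plus the instruction after each branch.
Number of basic blocks = branches + 1
= 1 + 1 = 2

2


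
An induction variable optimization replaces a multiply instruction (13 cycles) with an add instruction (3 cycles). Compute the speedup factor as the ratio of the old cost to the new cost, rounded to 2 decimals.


Ratio = mult_cost / add_cost = 13 / 3 = 4.33

4.33


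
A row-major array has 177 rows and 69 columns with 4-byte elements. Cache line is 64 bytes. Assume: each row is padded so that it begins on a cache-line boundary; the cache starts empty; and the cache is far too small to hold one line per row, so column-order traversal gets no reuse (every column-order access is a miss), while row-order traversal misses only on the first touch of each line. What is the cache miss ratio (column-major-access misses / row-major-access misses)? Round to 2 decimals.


Each row occupies 69 * 4 = 276 bytes and starts on a line boundary, so it spans ceil(276 / 64) = 5 cache lines.
Row-major traversal misses (one per line touched): 177 * ceil(69 * 4 / 64) = 885
Column-major traversal misses (no reuse, every access misses): 177 * 69 = 12213
Ratio = 12213 / 885 = 13.8

13.8


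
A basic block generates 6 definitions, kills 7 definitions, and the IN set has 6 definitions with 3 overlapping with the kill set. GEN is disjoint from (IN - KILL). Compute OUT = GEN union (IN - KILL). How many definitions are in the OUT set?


IN - KILL: 6 - 3 = 3 surviving definitions
OUT = GEN + surviving = 6 + 3 = 9

9


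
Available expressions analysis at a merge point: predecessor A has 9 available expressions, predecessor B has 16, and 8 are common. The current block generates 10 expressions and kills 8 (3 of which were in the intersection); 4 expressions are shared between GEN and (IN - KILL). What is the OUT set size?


IN = intersection of predecessors = 8
IN - KILL = 8 - 3 = 5
|OUT| = |GEN| + |IN - KILL| - |GEN ∩ (IN - KILL)| = 10 + 5 - 4 = 11

11


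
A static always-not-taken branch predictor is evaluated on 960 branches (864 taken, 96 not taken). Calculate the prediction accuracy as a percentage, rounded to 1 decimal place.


Predictor: always-not-taken
Correct predictions = 96
Accuracy = 96 / 960 * 100 = 10.0%

10.0


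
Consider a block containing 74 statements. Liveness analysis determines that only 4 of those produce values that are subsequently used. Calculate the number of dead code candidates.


Dead code = total statements - live definitions
= 74 - 4 = 70

70


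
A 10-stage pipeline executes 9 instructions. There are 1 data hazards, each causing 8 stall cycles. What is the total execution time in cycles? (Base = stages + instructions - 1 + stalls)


Base cycles = 10 + 9 - 1 = 18
Total stalls = 1 * 8 = 8
Total = 18 + 8 = 26

26


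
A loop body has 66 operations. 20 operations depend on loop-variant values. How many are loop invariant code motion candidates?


Invariant candidates = total - loop-dependent
= 66 - 20 = 46

46


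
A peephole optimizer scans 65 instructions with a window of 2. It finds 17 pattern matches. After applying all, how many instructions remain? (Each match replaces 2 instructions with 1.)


Each match removes 1 instructions.
Total removed = 17 * 1 = 17
Remaining = 65 - 17 = 48

48


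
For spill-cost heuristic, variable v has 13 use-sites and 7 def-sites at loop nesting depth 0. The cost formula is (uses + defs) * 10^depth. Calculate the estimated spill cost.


uses + defs = 13 + 7 = 20
10^0 = 1
Spill cost = 20 * 1 = 20

20


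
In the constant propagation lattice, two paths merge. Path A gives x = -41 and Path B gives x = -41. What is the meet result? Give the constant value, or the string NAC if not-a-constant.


Meet operation: if both paths give the same constant, result is that constant; if they differ, result is NAC (not-a-constant).
Path A: -41, Path B: -41 -> equal
Result: constant -> -41

-41


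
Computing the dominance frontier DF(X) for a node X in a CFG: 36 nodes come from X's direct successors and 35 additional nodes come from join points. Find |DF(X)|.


DF(X) = direct successor contributions + join point contributions
= 36 + 35 = 71

71


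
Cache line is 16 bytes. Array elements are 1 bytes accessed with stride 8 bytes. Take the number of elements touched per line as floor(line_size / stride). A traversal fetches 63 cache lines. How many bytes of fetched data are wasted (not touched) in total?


Elements per line = floor(16 / 8) = 2
Bytes used per line = 2 * 1 = 2
Wasted per line = 16 - 2 = 14
Total wasted = 14 * 63 = 882

882


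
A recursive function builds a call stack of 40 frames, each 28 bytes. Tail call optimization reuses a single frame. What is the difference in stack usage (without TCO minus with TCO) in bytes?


Without TCO: 40 * 28 = 1120 bytes
With TCO: reuse 1 frame = 28 bytes
Savings = 1120 - 28 = 1092

1092


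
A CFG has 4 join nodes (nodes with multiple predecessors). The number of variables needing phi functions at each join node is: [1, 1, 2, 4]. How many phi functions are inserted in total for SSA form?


Total phi functions = sum of phi functions at each join node
= 1 + 1 + 2 + 4 = 8

8


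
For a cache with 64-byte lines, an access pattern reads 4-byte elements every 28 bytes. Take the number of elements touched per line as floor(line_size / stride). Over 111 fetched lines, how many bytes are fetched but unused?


Elements per line = floor(64 / 28) = 2
Bytes used per line = 2 * 4 = 8
Wasted per line = 64 - 8 = 56
Total wasted = 56 * 111 = 6216

6216


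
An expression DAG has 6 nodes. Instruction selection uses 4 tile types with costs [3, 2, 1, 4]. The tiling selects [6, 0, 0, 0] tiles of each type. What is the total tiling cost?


Total cost = sum(count_i * cost_i)
= 6*3 + 0*2 + 0*1 + 0*4
= 18

18


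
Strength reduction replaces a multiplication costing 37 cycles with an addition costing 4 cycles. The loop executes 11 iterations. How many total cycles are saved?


Per-iteration saving = 37 - 4 = 33
Total saved = 11 * 33 = 363

363


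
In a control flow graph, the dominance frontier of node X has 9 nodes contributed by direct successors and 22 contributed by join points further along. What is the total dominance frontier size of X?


DF(X) = direct successor contributions + join point contributions
= 9 + 22 = 31

31


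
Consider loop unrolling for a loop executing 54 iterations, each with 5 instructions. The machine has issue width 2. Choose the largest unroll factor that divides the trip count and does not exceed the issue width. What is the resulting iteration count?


Largest divisor of 54 <= 2 is 2
New iterations = 54 / 2 = 27

27


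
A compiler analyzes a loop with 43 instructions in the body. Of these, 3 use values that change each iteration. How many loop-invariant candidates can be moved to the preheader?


Invariant candidates = total - loop-dependent
= 43 - 3 = 40

40


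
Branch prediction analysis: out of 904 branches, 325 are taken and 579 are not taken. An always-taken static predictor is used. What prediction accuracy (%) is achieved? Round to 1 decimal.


Predictor: always-taken
Correct predictions = 325
Accuracy = 325 / 904 * 100 = 36.0%

36.0


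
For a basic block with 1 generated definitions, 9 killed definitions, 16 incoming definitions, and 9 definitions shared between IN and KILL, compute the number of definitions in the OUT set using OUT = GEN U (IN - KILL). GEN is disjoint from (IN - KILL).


IN - KILL: 16 - 9 = 7 surviving definitions
OUT = GEN + surviving = 1 + 7 = 8

8


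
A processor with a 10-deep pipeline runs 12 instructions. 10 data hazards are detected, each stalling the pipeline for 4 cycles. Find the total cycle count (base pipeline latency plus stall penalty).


Base cycles = 10 + 12 - 1 = 21
Total stalls = 10 * 4 = 40
Total = 21 + 40 = 61

61


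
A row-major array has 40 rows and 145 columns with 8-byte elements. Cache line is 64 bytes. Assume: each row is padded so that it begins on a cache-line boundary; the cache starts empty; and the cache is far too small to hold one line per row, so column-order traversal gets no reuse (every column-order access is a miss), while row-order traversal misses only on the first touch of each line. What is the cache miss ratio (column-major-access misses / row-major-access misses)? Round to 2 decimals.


Each row occupies 145 * 8 = 1160 bytes and starts on a line boundary, so it spans ceil(1160 / 64) = 19 cache lines.
Row-major traversal misses (one per line touched): 40 * ceil(145 * 8 / 64) = 760
Column-major traversal misses (no reuse, every access misses): 40 * 145 = 5800
Ratio = 5800 / 760 = 7.63

7.63


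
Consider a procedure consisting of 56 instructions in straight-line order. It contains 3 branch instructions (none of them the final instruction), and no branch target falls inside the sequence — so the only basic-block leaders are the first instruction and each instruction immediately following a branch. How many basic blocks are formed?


With no in-sequence branch targets, the leaders are the first instruction plus the instruction after each branch.
Number of basic blocks = branches + 1
= 3 + 1 = 4

4


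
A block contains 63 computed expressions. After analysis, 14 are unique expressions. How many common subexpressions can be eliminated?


CSE count = total expressions - unique expressions
= 63 - 14 = 49

49


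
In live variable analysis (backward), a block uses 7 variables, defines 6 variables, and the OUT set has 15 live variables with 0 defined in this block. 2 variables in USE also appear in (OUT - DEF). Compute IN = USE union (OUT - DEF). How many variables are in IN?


OUT - DEF: 15 - 0 = 15
|IN| = |USE| + |OUT - DEF| - |USE ∩ (OUT - DEF)| = 7 + 15 - 2 = 20

20


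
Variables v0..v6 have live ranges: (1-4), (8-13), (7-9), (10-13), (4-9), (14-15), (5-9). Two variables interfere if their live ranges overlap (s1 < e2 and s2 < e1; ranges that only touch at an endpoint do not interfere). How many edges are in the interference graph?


Check all pairs for overlapping intervals.
Two intervals (s1,e1) and (s2,e2) overlap if s1 < e2 and s2 < e1.
v0 (1-4) vs v1..v6: overlaps none -> 0
v1 (8-13) vs v2..v6: overlaps v2, v3, v4, v6 -> 4
v2 (7-9) vs v3..v6: overlaps v4, v6 -> 2
v3 (10-13) vs v4..v6: overlaps none -> 0
v4 (4-9) vs v5..v6: overlaps v6 -> 1
v5 (14-15) vs v6: overlaps none -> 0
Total overlapping pairs = 0 + 4 + 2 + 0 + 1 + 0 = 7

7


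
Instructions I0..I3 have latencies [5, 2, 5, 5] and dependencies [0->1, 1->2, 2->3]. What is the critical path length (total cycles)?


Compute longest path through dependency graph: dist(Ik) = max over predecessors of dist + latency(Ik).
dist(I0) = latency 5 = 5
dist(I1) = dist(I0) + 2 = 5 + 2 = 7
dist(I2) = dist(I1) + 5 = 7 + 5 = 12
dist(I3) = dist(I2) + 5 = 12 + 5 = 17
Critical path = max dist = 17

17


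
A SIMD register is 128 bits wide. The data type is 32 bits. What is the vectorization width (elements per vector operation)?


Width = SIMD bits / data type bits
= 128 / 32 = 4

4


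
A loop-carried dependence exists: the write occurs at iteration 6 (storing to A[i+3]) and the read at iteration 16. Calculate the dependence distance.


Distance = read iteration - write iteration
= 16 - 6 = 10

10


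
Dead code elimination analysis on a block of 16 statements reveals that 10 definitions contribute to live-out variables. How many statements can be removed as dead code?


Dead code = total statements - live definitions
= 16 - 10 = 6

6


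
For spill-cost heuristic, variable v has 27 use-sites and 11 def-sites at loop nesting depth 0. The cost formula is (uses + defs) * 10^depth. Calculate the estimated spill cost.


uses + defs = 27 + 11 = 38
10^0 = 1
Spill cost = 38 * 1 = 38

38


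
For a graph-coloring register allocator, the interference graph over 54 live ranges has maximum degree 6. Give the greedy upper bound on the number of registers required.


Greedy coloring never needs more than (max_degree + 1) colors: when coloring a vertex, at most max_degree neighbors are already colored.
Upper bound = 6 + 1 = 7

7


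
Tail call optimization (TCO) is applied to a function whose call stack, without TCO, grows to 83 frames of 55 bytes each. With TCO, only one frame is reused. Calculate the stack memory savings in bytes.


Without TCO: 83 * 55 = 4565 bytes
With TCO: reuse 1 frame = 55 bytes
Savings = 4565 - 55 = 4510

4510


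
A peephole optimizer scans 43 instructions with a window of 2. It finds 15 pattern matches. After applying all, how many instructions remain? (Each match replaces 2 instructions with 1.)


Each match removes 1 instructions.
Total removed = 15 * 1 = 15
Remaining = 43 - 15 = 28

28


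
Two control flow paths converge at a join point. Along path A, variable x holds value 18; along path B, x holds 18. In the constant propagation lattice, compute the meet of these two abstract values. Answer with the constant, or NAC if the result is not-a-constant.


Meet operation: if both paths give the same constant, result is that constant; if they differ, result is NAC (not-a-constant).
Path A: 18, Path B: 18 -> equal
Result: constant -> 18

18


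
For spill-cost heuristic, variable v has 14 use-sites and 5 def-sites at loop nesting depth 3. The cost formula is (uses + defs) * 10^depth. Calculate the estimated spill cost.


uses + defs = 14 + 5 = 19
10^3 = 1000
Spill cost = 19 * 1000 = 19000

19000


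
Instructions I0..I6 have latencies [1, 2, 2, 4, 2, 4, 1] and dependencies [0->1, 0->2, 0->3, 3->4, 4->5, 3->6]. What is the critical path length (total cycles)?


Compute longest path through dependency graph: dist(Ik) = max over predecessors of dist + latency(Ik).
dist(I0) = latency 1 = 1
dist(I1) = dist(I0) + 2 = 1 + 2 = 3
dist(I2) = dist(I0) + 2 = 1 + 2 = 3
dist(I3) = dist(I0) + 4 = 1 + 4 = 5
dist(I4) = dist(I3) + 2 = 5 + 2 = 7
dist(I5) = dist(I4) + 4 = 7 + 4 = 11
dist(I6) = dist(I3) + 1 = 5 + 1 = 6
Critical path = max dist = 11

11


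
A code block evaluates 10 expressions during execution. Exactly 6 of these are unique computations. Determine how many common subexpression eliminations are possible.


CSE count = total expressions - unique expressions
= 10 - 6 = 4

4


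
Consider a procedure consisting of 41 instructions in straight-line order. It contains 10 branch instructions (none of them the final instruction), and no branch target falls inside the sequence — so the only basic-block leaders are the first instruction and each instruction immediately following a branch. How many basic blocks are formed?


With no in-sequence branch targets, the leaders are the first instruction plus the instruction after each branch.
Number of basic blocks = branches + 1
= 10 + 1 = 11

11


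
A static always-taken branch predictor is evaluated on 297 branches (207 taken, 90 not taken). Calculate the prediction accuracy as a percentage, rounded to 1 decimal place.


Predictor: always-taken
Correct predictions = 207
Accuracy = 207 / 297 * 100 = 69.7%

69.7


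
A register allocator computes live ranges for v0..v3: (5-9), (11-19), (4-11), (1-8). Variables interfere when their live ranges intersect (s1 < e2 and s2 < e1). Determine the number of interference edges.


Check all pairs for overlapping intervals.
Two intervals (s1,e1) and (s2,e2) overlap if s1 < e2 and s2 < e1.
v0 (5-9) vs v1..v3: overlaps v2, v3 -> 2
v1 (11-19) vs v2..v3: overlaps none -> 0
v2 (4-11) vs v3: overlaps v3 -> 1
Total overlapping pairs = 2 + 0 + 1 = 3

3


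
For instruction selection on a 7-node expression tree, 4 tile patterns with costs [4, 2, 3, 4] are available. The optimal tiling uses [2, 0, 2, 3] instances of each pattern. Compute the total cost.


Total cost = sum(count_i * cost_i)
= 2*4 + 0*2 + 2*3 + 3*4
= 26

26


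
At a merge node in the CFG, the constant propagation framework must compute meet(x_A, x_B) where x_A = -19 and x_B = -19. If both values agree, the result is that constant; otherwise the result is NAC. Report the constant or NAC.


Meet operation: if both paths give the same constant, result is that constant; if they differ, result is NAC (not-a-constant).
Path A: -19, Path B: -19 -> equal
Result: constant -> -19

-19


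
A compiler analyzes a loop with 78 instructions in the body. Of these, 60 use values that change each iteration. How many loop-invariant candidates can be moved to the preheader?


Invariant candidates = total - loop-dependent
= 78 - 60 = 18

18


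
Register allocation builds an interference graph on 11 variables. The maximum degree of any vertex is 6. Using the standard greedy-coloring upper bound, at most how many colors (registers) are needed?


Greedy coloring never needs more than (max_degree + 1) colors: when coloring a vertex, at most max_degree neighbors are already colored.
Upper bound = 6 + 1 = 7

7


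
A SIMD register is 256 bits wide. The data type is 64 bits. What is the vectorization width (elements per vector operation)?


Width = SIMD bits / data type bits
= 256 / 64 = 4

4


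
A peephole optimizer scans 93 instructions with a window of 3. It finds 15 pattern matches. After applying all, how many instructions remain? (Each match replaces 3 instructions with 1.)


Each match removes 2 instructions.
Total removed = 15 * 2 = 30
Remaining = 93 - 30 = 63

63


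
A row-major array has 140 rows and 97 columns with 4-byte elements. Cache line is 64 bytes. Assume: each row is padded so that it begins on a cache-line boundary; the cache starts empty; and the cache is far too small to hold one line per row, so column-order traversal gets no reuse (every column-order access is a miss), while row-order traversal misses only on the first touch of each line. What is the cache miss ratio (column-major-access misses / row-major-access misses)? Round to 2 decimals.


Each row occupies 97 * 4 = 388 bytes and starts on a line boundary, so it spans ceil(388 / 64) = 7 cache lines.
Row-major traversal misses (one per line touched): 140 * ceil(97 * 4 / 64) = 980
Column-major traversal misses (no reuse, every access misses): 140 * 97 = 13580
Ratio = 13580 / 980 = 13.86

13.86


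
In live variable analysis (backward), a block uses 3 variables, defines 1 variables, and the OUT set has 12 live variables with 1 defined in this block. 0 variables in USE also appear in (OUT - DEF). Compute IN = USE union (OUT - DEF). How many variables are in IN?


OUT - DEF: 12 - 1 = 11
|IN| = |USE| + |OUT - DEF| - |USE ∩ (OUT - DEF)| = 3 + 11 - 0 = 14

14


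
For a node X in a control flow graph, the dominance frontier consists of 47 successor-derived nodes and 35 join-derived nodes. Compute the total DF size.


DF(X) = direct successor contributions + join point contributions
= 47 + 35 = 82

82


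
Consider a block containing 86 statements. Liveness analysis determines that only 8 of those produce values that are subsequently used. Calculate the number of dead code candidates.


Dead code = total statements - live definitions
= 86 - 8 = 78

78


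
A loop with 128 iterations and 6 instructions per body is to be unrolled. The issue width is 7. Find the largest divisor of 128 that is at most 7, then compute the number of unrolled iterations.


Largest divisor of 128 <= 7 is 4
New iterations = 128 / 4 = 32

32


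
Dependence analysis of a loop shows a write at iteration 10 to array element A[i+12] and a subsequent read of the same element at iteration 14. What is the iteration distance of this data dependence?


Distance = read iteration - write iteration
= 14 - 10 = 4

4


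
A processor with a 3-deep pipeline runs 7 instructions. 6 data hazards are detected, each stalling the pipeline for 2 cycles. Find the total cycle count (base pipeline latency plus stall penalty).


Base cycles = 3 + 7 - 1 = 9
Total stalls = 6 * 2 = 12
Total = 9 + 12 = 21

21


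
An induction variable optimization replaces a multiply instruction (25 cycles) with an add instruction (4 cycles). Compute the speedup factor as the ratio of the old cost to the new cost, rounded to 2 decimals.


Ratio = mult_cost / add_cost = 25 / 4 = 6.25

6.25


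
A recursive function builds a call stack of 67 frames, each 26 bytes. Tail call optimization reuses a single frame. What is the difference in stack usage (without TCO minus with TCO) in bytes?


Without TCO: 67 * 26 = 1742 bytes
With TCO: reuse 1 frame = 26 bytes
Savings = 1742 - 26 = 1716

1716


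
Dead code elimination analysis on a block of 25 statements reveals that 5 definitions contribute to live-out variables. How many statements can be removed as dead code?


Dead code = total statements - live definitions
= 25 - 5 = 20

20


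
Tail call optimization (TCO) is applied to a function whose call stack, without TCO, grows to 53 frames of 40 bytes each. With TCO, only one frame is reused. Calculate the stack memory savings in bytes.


Without TCO: 53 * 40 = 2120 bytes
With TCO: reuse 1 frame = 40 bytes
Savings = 2120 - 40 = 2080

2080


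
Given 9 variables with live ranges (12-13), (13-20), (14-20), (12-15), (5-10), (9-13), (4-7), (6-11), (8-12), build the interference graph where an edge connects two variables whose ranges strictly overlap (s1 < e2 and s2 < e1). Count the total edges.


Check all pairs for overlapping intervals.
Two intervals (s1,e1) and (s2,e2) overlap if s1 < e2 and s2 < e1.
v0 (12-13) vs v1..v8: overlaps v3, v5 -> 2
v1 (13-20) vs v2..v8: overlaps v2, v3 -> 2
v2 (14-20) vs v3..v8: overlaps v3 -> 1
v3 (12-15) vs v4..v8: overlaps v5 -> 1
v4 (5-10) vs v5..v8: overlaps v5, v6, v7, v8 -> 4
v5 (9-13) vs v6..v8: overlaps v7, v8 -> 2
v6 (4-7) vs v7..v8: overlaps v7 -> 1
v7 (6-11) vs v8: overlaps v8 -> 1
Total overlapping pairs = 2 + 2 + 1 + 1 + 4 + 2 + 1 + 1 = 14

14


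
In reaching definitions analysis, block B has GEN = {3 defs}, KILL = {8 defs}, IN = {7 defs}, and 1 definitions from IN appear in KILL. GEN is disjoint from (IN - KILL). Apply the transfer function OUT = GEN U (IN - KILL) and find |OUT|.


IN - KILL: 7 - 1 = 6 surviving definitions
OUT = GEN + surviving = 3 + 6 = 9

9


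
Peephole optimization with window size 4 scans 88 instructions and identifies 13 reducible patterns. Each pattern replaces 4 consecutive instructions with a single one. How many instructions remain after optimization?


Each match removes 3 instructions.
Total removed = 13 * 3 = 39
Remaining = 88 - 39 = 49

49


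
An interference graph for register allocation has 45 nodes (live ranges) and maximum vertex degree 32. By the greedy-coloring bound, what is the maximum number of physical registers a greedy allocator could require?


Greedy coloring never needs more than (max_degree + 1) colors: when coloring a vertex, at most max_degree neighbors are already colored.
Upper bound = 32 + 1 = 33

33


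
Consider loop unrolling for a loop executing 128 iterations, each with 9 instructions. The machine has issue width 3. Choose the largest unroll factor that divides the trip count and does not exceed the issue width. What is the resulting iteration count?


Largest divisor of 128 <= 3 is 2
New iterations = 128 / 2 = 64

64


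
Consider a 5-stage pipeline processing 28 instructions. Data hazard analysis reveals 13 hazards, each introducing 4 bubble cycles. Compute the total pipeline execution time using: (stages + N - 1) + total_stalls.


Base cycles = 5 + 28 - 1 = 32
Total stalls = 13 * 4 = 52
Total = 32 + 52 = 84

84


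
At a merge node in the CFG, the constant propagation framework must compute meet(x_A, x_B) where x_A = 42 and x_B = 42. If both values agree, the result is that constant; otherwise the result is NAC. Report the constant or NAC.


Meet operation: if both paths give the same constant, result is that constant; if they differ, result is NAC (not-a-constant).
Path A: 42, Path B: 42 -> equal
Result: constant -> 42

42


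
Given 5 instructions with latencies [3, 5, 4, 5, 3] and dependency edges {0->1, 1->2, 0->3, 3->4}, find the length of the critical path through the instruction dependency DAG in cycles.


Compute longest path through dependency graph: dist(Ik) = max over predecessors of dist + latency(Ik).
dist(I0) = latency 3 = 3
dist(I1) = dist(I0) + 5 = 3 + 5 = 8
dist(I2) = dist(I1) + 4 = 8 + 4 = 12
dist(I3) = dist(I0) + 5 = 3 + 5 = 8
dist(I4) = dist(I3) + 3 = 8 + 3 = 11
Critical path = max dist = 12

12


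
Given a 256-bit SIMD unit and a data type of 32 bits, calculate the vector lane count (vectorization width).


Width = SIMD bits / data type bits
= 256 / 32 = 8

8


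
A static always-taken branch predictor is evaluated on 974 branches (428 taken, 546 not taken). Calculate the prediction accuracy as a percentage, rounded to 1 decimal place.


Predictor: always-taken
Correct predictions = 428
Accuracy = 428 / 974 * 100 = 43.9%

43.9


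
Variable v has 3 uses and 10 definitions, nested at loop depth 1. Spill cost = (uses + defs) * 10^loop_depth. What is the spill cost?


uses + defs = 3 + 10 = 13
10^1 = 10
Spill cost = 13 * 10 = 130

130


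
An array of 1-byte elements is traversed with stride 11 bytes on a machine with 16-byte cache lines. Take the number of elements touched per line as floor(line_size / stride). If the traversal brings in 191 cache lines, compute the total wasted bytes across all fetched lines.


Elements per line = floor(16 / 11) = 1
Bytes used per line = 1 * 1 = 1
Wasted per line = 16 - 1 = 15
Total wasted = 15 * 191 = 2865

2865


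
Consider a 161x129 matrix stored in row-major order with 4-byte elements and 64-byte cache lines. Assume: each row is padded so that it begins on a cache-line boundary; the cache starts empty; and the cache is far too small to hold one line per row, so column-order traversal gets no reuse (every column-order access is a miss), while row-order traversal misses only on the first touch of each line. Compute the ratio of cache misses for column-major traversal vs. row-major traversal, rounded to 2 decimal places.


Each row occupies 129 * 4 = 516 bytes and starts on a line boundary, so it spans ceil(516 / 64) = 9 cache lines.
Row-major traversal misses (one per line touched): 161 * ceil(129 * 4 / 64) = 1449
Column-major traversal misses (no reuse, every access misses): 161 * 129 = 20769
Ratio = 20769 / 1449 = 14.33

14.33


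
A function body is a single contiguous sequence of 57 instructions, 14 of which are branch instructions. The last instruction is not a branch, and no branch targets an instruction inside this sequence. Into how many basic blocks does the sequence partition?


With no in-sequence branch targets, the leaders are the first instruction plus the instruction after each branch.
Number of basic blocks = branches + 1
= 14 + 1 = 15

15


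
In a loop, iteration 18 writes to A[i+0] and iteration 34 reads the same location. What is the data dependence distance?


Distance = read iteration - write iteration
= 34 - 18 = 16

16
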